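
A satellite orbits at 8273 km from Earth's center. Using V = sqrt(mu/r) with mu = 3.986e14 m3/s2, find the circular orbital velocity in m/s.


V = sqrt(3.986e14 / 8273000) = 6941 m/s

6941 m/s


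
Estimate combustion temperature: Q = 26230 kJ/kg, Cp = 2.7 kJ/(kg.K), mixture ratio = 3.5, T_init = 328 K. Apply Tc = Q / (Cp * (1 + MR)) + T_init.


Tc = 26230 / (2.7 * (1 + 3.5)) + 328 = 2487 K

2487 K


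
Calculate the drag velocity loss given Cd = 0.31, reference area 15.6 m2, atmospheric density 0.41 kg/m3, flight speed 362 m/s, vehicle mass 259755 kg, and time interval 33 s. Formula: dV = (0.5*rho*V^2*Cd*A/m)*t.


D = 0.5 * 0.41 * 362^2 * 0.31 * 15.6 = 129914.4 N
a = 129914.4 / 259755 = 0.5001 m/s2
dV = 0.5001 * 33 = 16.5 m/s

16.5 m/s


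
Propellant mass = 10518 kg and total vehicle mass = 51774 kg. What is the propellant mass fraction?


PMF = 10518 / 51774 = 0.203

0.203


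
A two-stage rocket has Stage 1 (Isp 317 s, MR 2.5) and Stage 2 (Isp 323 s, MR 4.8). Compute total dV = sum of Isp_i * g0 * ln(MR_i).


dV1 = 317 * 9.81 * ln(2.5) = 2849.5 m/s
dV2 = 323 * 9.81 * ln(4.8) = 4970.4 m/s
Total dV = 2849.5 + 4970.4 = 7819.9 m/s ~ 7820 m/s

7820 m/s


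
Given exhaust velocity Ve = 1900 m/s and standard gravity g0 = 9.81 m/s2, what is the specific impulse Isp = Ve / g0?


Isp = Ve / g0 = 1900 / 9.81 = 193.7 s

193.7 s


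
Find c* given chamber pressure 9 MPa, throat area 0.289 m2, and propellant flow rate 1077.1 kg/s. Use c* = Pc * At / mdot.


c* = 9e6 * 0.289 / 1077.1 = 2415 m/s

2415 m/s


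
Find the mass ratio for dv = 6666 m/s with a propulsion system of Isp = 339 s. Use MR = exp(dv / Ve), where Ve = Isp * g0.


Ve = 339 * 9.81 = 3325.59 m/s
MR = exp(6666 / 3325.59) = 7.422

7.422


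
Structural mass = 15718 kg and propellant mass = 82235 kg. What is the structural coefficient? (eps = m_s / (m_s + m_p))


eps = 15718 / (15718 + 82235) = 0.1605

0.1605


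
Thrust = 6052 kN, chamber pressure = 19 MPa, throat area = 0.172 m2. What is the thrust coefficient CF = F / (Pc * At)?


CF = 6052000 / (19e6 * 0.172) = 1.85

1.85


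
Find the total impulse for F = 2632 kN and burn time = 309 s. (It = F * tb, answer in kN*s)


It = 2632 * 309 = 813288 kN*s

813288 kN*s


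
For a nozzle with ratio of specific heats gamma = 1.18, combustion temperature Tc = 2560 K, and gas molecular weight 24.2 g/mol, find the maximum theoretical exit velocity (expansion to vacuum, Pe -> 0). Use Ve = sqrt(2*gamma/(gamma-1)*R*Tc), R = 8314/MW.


R = 8314 / 24.2 = 343.55 J/(kg.K)
Ve = sqrt(2 * 1.18 / (1.18 - 1) * 343.55 * 2560) = 3396 m/s

3396 m/s


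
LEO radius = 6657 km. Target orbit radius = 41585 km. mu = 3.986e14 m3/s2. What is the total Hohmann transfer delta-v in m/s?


V1 = sqrt(mu/r1) = 7738.01 m/s
dV1 = V1*(sqrt(2*r2/(r1+r2)) - 1) = 2422.14 m/s
V2 = sqrt(mu/r2) = 3096.0 m/s
dV2 = V2*(1 - sqrt(2*r1/(r1+r2))) = 1469.54 m/s
Total dV = 3892 m/s

3892 m/s


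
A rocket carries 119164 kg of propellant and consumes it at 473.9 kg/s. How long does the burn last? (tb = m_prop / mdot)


tb = 119164 / 473.9 = 251.5 s

251.5 s


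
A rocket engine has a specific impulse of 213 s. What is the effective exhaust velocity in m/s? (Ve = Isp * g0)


Ve = Isp * g0 = 213 * 9.81 = 2089.5 m/s

2089.5 m/s


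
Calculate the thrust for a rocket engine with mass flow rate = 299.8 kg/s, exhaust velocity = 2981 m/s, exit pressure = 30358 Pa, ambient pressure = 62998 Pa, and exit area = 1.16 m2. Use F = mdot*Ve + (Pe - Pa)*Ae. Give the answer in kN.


F = 299.8 * 2981 + (30358 - 62998) * 1.16 = 855841.0 N = 855.8 kN

855.8 kN


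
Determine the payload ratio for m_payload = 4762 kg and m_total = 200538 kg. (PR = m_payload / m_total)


PR = 4762 / 200538 = 0.0237

0.0237


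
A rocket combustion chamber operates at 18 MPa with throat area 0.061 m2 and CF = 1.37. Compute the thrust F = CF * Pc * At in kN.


F = 1.37 * 18e6 * 0.061 = 1.5043e+06 N = 1504.3 kN

1504.3 kN


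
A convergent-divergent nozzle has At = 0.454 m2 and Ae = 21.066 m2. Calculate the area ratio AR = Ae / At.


AR = 21.066 / 0.454 = 46.4

46.4


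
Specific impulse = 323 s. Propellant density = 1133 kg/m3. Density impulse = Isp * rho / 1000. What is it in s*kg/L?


rho*Isp = 323 * 1133 / 1000 = 366 s*kg/L

366 s*kg/L


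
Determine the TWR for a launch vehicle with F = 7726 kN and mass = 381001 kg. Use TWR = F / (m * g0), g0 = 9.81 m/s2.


TWR = 7726000 / (381001 * 9.81) = 2.07

2.07


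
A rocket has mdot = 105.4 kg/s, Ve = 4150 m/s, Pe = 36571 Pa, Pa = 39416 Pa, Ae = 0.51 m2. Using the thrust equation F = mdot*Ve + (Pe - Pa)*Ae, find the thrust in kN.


F = 105.4 * 4150 + (36571 - 39416) * 0.51 = 435959.0 N = 436.0 kN

436.0 kN


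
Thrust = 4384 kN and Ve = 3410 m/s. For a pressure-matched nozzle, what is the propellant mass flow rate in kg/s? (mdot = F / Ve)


mdot = F / Ve = 4384000 / 3410 = 1285.6 kg/s

1285.6 kg/s


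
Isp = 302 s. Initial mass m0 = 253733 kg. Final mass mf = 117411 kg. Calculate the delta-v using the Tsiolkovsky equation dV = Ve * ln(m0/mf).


Ve = 302 * 9.81 = 2962.62 m/s
dV = 2962.62 * ln(253733/117411) = 2283 m/s

2283 m/s


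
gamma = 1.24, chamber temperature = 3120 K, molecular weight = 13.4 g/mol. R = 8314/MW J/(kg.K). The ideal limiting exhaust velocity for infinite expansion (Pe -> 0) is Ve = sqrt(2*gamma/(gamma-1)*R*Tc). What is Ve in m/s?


R = 8314 / 13.4 = 620.45 J/(kg.K)
Ve = sqrt(2 * 1.24 / (1.24 - 1) * 620.45 * 3120) = 4472 m/s

4472 m/s


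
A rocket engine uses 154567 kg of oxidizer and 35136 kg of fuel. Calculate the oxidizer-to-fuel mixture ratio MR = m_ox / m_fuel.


MR = 154567 / 35136 = 4.4

4.4


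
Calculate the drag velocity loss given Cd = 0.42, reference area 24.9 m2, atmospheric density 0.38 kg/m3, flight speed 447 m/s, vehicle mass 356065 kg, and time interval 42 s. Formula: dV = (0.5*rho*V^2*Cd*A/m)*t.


D = 0.5 * 0.38 * 447^2 * 0.42 * 24.9 = 397024.48 N
a = 397024.48 / 356065 = 1.115 m/s2
dV = 1.115 * 42 = 46.8 m/s

46.8 m/s


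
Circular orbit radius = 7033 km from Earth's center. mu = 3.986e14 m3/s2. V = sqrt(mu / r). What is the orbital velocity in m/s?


V = sqrt(3.986e14 / 7033000) = 7528 m/s

7528 m/s


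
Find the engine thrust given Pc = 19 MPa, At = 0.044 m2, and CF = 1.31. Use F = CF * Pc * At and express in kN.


F = 1.31 * 19e6 * 0.044 = 1.0952e+06 N = 1095.2 kN

1095.2 kN


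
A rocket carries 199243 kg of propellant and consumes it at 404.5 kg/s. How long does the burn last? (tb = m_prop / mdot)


tb = 199243 / 404.5 = 492.6 s

492.6 s


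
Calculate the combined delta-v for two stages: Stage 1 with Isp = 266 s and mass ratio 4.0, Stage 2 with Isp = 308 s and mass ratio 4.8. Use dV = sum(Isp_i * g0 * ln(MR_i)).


dV1 = 266 * 9.81 * ln(4.0) = 3617.5 m/s
dV2 = 308 * 9.81 * ln(4.8) = 4739.5 m/s
Total dV = 3617.5 + 4739.5 = 8357.0 m/s ~ 8357 m/s

8357 m/s


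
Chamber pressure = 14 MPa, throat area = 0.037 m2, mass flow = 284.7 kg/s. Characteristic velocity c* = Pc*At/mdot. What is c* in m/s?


c* = 14e6 * 0.037 / 284.7 = 1819 m/s

1819 m/s


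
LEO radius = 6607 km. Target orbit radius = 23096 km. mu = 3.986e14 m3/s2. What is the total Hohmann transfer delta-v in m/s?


V1 = sqrt(mu/r1) = 7767.24 m/s
dV1 = V1*(sqrt(2*r2/(r1+r2)) - 1) = 1918.88 m/s
V2 = sqrt(mu/r2) = 4154.32 m/s
dV2 = V2*(1 - sqrt(2*r1/(r1+r2))) = 1383.45 m/s
Total dV = 3302 m/s

3302 m/s


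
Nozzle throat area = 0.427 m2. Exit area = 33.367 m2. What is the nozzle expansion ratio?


AR = 33.367 / 0.427 = 78.1

78.1


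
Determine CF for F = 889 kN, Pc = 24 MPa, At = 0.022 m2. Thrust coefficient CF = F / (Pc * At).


CF = 889000 / (24e6 * 0.022) = 1.68

1.68


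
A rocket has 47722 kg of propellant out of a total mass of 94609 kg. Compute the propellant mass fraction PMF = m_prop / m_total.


PMF = 47722 / 94609 = 0.504

0.504


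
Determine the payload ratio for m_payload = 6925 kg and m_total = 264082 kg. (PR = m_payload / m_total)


PR = 6925 / 264082 = 0.0262

0.0262


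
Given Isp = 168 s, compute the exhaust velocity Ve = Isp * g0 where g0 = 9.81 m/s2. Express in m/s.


Ve = Isp * g0 = 168 * 9.81 = 1648.1 m/s

1648.1 m/s


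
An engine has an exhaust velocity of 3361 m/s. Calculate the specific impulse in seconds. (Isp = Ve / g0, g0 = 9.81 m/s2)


Isp = Ve / g0 = 3361 / 9.81 = 342.6 s

342.6 s


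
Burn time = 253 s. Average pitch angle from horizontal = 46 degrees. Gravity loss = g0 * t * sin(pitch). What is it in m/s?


GL = 9.81 * 253 * sin(46 deg) = 1785 m/s

1785 m/s


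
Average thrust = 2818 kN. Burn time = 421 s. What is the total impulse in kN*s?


It = 2818 * 421 = 1186378 kN*s

1186378 kN*s


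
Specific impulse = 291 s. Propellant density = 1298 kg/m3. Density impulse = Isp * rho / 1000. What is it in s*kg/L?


rho*Isp = 291 * 1298 / 1000 = 378 s*kg/L

378 s*kg/L


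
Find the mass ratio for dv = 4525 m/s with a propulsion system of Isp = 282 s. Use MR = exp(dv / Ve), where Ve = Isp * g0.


Ve = 282 * 9.81 = 2766.42 m/s
MR = exp(4525 / 2766.42) = 5.133

5.133


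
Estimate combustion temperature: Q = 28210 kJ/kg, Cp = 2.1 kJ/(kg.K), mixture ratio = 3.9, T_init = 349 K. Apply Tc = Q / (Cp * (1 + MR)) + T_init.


Tc = 28210 / (2.1 * (1 + 3.9)) + 349 = 3090 K

3090 K


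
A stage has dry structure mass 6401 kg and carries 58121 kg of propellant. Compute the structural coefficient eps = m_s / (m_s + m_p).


eps = 6401 / (6401 + 58121) = 0.0992

0.0992


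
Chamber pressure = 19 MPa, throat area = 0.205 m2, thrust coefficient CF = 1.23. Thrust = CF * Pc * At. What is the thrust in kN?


F = 1.23 * 19e6 * 0.205 = 4.7908e+06 N = 4790.9 kN

4790.9 kN


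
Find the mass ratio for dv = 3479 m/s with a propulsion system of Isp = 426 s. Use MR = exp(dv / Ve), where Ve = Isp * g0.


Ve = 426 * 9.81 = 4179.06 m/s
MR = exp(3479 / 4179.06) = 2.299

2.299


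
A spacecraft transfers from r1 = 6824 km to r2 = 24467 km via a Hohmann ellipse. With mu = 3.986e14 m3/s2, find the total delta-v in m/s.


V1 = sqrt(mu/r1) = 7642.74 m/s
dV1 = V1*(sqrt(2*r2/(r1+r2)) - 1) = 1914.77 m/s
V2 = sqrt(mu/r2) = 4036.25 m/s
dV2 = V2*(1 - sqrt(2*r1/(r1+r2))) = 1370.6 m/s
Total dV = 3285 m/s

3285 m/s


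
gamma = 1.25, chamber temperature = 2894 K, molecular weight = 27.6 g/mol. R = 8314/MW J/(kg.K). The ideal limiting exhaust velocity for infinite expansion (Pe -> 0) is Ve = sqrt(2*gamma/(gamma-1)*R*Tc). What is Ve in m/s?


R = 8314 / 27.6 = 301.23 J/(kg.K)
Ve = sqrt(2 * 1.25 / (1.25 - 1) * 301.23 * 2894) = 2953 m/s

2953 m/s


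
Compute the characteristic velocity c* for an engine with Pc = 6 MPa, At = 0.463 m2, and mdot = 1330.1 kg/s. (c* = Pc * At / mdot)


c* = 6e6 * 0.463 / 1330.1 = 2089 m/s

2089 m/s


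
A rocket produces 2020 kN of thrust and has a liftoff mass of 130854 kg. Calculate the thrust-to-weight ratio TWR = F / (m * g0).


TWR = 2020000 / (130854 * 9.81) = 1.57

1.57


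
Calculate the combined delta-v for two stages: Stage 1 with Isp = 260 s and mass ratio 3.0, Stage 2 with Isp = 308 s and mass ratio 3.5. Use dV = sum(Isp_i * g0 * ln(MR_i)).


dV1 = 260 * 9.81 * ln(3.0) = 2802.1 m/s
dV2 = 308 * 9.81 * ln(3.5) = 3785.2 m/s
Total dV = 2802.1 + 3785.2 = 6587.3 m/s ~ 6587 m/s

6587 m/s


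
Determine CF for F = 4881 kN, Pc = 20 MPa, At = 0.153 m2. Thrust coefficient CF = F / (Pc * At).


CF = 4881000 / (20e6 * 0.153) = 1.6

1.6


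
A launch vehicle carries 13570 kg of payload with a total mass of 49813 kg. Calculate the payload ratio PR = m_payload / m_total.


PR = 13570 / 49813 = 0.2724

0.2724


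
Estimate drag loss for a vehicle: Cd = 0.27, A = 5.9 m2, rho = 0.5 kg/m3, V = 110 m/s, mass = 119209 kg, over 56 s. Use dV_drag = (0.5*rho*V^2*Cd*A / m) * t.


D = 0.5 * 0.5 * 110^2 * 0.27 * 5.9 = 4818.83 N
a = 4818.83 / 119209 = 0.0404 m/s2
dV = 0.0404 * 56 = 2.3 m/s

2.3 m/s


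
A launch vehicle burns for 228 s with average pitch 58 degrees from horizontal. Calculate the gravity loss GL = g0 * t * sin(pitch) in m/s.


GL = 9.81 * 228 * sin(58 deg) = 1897 m/s

1897 m/s


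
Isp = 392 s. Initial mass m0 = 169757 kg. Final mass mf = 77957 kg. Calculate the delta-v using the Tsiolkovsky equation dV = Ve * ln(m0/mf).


Ve = 392 * 9.81 = 3845.52 m/s
dV = 3845.52 * ln(169757/77957) = 2993 m/s

2993 m/s


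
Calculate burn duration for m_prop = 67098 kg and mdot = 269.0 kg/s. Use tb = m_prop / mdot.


tb = 67098 / 269.0 = 249.4 s

249.4 s


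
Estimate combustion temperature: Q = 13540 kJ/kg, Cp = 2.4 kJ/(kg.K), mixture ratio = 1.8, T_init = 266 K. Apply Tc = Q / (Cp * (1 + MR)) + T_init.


Tc = 13540 / (2.4 * (1 + 1.8)) + 266 = 2281 K

2281 K


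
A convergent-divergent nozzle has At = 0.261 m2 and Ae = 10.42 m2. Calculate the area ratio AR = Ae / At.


AR = 10.42 / 0.261 = 39.9

39.9


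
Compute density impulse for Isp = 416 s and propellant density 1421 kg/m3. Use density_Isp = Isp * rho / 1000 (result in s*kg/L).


rho*Isp = 416 * 1421 / 1000 = 591 s*kg/L

591 s*kg/L


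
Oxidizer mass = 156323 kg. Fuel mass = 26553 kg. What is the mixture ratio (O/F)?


MR = 156323 / 26553 = 5.89

5.89


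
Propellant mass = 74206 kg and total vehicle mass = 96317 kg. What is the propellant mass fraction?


PMF = 74206 / 96317 = 0.77

0.77


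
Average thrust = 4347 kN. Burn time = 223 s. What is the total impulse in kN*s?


It = 4347 * 223 = 969381 kN*s

969381 kN*s


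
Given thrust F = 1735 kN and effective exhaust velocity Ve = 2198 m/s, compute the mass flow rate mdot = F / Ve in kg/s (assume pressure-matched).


mdot = F / Ve = 1735000 / 2198 = 789.4 kg/s

789.4 kg/s


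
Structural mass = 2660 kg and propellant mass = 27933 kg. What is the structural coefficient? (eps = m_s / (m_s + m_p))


eps = 2660 / (2660 + 27933) = 0.0869

0.0869


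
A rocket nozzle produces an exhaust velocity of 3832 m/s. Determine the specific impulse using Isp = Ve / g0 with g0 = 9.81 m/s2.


Isp = Ve / g0 = 3832 / 9.81 = 390.6 s

390.6 s


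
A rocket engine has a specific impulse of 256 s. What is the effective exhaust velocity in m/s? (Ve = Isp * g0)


Ve = Isp * g0 = 256 * 9.81 = 2511.4 m/s

2511.4 m/s


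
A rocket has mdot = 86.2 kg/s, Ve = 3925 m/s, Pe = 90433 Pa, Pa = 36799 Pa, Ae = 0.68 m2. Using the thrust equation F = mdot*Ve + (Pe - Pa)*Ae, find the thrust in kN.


F = 86.2 * 3925 + (90433 - 36799) * 0.68 = 374806.0 N = 374.8 kN

374.8 kN


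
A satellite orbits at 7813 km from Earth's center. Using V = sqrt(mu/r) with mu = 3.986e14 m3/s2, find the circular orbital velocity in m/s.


V = sqrt(3.986e14 / 7813000) = 7143 m/s

7143 m/s


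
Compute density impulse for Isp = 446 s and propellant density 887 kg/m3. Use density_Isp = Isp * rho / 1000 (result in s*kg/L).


rho*Isp = 446 * 887 / 1000 = 396 s*kg/L

396 s*kg/L


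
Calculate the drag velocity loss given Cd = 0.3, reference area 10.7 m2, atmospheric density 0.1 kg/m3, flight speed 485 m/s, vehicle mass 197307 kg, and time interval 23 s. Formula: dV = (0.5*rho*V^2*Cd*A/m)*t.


D = 0.5 * 0.1 * 485^2 * 0.3 * 10.7 = 37753.61 N
a = 37753.61 / 197307 = 0.1913 m/s2
dV = 0.1913 * 23 = 4.4 m/s

4.4 m/s


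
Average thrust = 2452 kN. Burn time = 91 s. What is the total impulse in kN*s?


It = 2452 * 91 = 223132 kN*s

223132 kN*s


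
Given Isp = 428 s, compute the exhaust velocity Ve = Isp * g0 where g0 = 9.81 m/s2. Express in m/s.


Ve = Isp * g0 = 428 * 9.81 = 4198.7 m/s

4198.7 m/s


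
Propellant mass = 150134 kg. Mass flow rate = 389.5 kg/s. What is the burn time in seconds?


tb = 150134 / 389.5 = 385.5 s

385.5 s


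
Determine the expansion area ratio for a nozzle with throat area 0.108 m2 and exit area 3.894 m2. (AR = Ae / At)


AR = 3.894 / 0.108 = 36.1

36.1


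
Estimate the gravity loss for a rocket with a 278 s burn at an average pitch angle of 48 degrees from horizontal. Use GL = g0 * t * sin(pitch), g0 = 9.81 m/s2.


GL = 9.81 * 278 * sin(48 deg) = 2027 m/s

2027 m/s


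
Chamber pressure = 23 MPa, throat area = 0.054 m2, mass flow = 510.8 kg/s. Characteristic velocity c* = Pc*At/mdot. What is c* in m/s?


c* = 23e6 * 0.054 / 510.8 = 2431 m/s

2431 m/s


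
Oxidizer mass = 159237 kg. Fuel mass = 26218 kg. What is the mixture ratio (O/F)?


MR = 159237 / 26218 = 6.07

6.07


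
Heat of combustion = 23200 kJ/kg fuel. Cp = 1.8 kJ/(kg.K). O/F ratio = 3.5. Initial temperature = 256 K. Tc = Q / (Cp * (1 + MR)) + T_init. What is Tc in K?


Tc = 23200 / (1.8 * (1 + 3.5)) + 256 = 3120 K

3120 K


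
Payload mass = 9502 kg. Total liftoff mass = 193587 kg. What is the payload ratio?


PR = 9502 / 193587 = 0.0491

0.0491


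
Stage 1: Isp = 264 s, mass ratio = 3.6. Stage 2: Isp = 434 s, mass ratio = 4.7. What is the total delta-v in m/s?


dV1 = 264 * 9.81 * ln(3.6) = 3317.4 m/s
dV2 = 434 * 9.81 * ln(4.7) = 6588.8 m/s
Total dV = 3317.4 + 6588.8 = 9906.2 m/s ~ 9906 m/s

9906 m/s


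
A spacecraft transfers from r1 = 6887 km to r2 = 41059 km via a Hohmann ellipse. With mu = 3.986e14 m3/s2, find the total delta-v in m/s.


V1 = sqrt(mu/r1) = 7607.7 m/s
dV1 = V1*(sqrt(2*r2/(r1+r2)) - 1) = 2348.56 m/s
V2 = sqrt(mu/r2) = 3115.76 m/s
dV2 = V2*(1 - sqrt(2*r1/(r1+r2))) = 1445.76 m/s
Total dV = 3794 m/s

3794 m/s


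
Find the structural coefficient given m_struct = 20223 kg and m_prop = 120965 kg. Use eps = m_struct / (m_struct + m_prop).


eps = 20223 / (20223 + 120965) = 0.1432

0.1432


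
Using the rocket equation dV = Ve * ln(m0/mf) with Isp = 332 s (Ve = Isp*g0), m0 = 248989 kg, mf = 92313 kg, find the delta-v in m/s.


Ve = 332 * 9.81 = 3256.92 m/s
dV = 3256.92 * ln(248989/92313) = 3232 m/s

3232 m/s


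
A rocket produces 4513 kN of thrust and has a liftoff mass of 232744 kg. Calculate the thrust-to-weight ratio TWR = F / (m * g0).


TWR = 4513000 / (232744 * 9.81) = 1.98

1.98


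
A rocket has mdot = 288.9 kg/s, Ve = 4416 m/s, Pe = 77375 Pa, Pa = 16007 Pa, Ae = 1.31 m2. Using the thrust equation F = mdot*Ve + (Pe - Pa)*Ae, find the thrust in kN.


F = 288.9 * 4416 + (77375 - 16007) * 1.31 = 1.3562e+06 N = 1356.2 kN

1356.2 kN


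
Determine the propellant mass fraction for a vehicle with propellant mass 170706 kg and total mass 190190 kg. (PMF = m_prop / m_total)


PMF = 170706 / 190190 = 0.898

0.898


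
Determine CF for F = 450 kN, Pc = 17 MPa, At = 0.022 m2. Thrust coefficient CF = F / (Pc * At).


CF = 450000 / (17e6 * 0.022) = 1.2

1.2


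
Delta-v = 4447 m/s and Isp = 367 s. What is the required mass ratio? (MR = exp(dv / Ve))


Ve = 367 * 9.81 = 3600.27 m/s
MR = exp(4447 / 3600.27) = 3.439

3.439


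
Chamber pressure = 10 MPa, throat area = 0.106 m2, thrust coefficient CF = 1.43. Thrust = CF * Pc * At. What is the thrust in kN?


F = 1.43 * 10e6 * 0.106 = 1.5158e+06 N = 1515.8 kN

1515.8 kN


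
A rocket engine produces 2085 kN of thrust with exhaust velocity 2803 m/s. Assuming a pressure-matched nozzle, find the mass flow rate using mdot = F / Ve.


mdot = F / Ve = 2085000 / 2803 = 743.8 kg/s

743.8 kg/s


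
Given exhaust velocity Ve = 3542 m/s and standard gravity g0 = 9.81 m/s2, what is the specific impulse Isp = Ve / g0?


Isp = Ve / g0 = 3542 / 9.81 = 361.1 s

361.1 s


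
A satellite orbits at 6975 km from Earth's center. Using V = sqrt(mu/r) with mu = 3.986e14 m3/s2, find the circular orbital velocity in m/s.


V = sqrt(3.986e14 / 6975000) = 7560 m/s

7560 m/s


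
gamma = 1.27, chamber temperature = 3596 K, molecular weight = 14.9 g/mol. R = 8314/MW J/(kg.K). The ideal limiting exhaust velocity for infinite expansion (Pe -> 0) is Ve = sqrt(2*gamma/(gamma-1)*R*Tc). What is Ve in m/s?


R = 8314 / 14.9 = 557.99 J/(kg.K)
Ve = sqrt(2 * 1.27 / (1.27 - 1) * 557.99 * 3596) = 4345 m/s

4345 m/s


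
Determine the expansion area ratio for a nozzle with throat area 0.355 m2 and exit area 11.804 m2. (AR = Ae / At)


AR = 11.804 / 0.355 = 33.3

33.3


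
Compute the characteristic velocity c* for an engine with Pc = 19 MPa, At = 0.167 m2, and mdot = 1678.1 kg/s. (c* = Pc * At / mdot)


c* = 19e6 * 0.167 / 1678.1 = 1891 m/s

1891 m/s


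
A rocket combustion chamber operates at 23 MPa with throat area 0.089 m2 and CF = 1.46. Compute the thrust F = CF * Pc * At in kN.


F = 1.46 * 23e6 * 0.089 = 2.9886e+06 N = 2988.6 kN

2988.6 kN


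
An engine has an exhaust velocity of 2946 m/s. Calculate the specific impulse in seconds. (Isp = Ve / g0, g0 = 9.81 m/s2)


Isp = Ve / g0 = 2946 / 9.81 = 300.3 s

300.3 s


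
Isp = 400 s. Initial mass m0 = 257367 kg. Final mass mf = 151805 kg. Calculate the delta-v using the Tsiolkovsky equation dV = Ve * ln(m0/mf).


Ve = 400 * 9.81 = 3924.0 m/s
dV = 3924.0 * ln(257367/151805) = 2072 m/s

2072 m/s


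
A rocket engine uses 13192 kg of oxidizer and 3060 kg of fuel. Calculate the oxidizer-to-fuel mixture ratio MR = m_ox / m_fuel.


MR = 13192 / 3060 = 4.31

4.31


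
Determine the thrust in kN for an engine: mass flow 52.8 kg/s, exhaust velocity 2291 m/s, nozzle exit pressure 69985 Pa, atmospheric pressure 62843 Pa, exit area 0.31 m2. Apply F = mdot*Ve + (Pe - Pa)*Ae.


F = 52.8 * 2291 + (69985 - 62843) * 0.31 = 123179.0 N = 123.2 kN

123.2 kN


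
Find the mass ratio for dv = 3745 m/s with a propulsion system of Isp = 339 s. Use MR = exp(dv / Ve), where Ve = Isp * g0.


Ve = 339 * 9.81 = 3325.59 m/s
MR = exp(3745 / 3325.59) = 3.084

3.084


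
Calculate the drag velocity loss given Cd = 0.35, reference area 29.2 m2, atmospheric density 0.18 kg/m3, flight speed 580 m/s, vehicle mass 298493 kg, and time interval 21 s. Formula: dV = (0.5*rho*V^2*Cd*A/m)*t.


D = 0.5 * 0.18 * 580^2 * 0.35 * 29.2 = 309420.72 N
a = 309420.72 / 298493 = 1.0366 m/s2
dV = 1.0366 * 21 = 21.8 m/s

21.8 m/s


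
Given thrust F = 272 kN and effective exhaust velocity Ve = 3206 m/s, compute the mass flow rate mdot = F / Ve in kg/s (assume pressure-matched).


mdot = F / Ve = 272000 / 3206 = 84.8 kg/s

84.8 kg/s


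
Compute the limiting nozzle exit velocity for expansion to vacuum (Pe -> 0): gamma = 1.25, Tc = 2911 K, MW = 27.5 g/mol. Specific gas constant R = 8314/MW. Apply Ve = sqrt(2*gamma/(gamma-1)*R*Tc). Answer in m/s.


R = 8314 / 27.5 = 302.33 J/(kg.K)
Ve = sqrt(2 * 1.25 / (1.25 - 1) * 302.33 * 2911) = 2967 m/s

2967 m/s


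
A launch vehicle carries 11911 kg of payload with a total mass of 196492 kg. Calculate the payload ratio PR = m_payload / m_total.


PR = 11911 / 196492 = 0.0606

0.0606


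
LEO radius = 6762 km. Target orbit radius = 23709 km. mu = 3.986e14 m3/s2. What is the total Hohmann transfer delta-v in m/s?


V1 = sqrt(mu/r1) = 7677.7 m/s
dV1 = V1*(sqrt(2*r2/(r1+r2)) - 1) = 1899.96 m/s
V2 = sqrt(mu/r2) = 4100.27 m/s
dV2 = V2*(1 - sqrt(2*r1/(r1+r2))) = 1368.64 m/s
Total dV = 3269 m/s

3269 m/s


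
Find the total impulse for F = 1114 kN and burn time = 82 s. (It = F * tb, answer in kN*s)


It = 1114 * 82 = 91348 kN*s

91348 kN*s


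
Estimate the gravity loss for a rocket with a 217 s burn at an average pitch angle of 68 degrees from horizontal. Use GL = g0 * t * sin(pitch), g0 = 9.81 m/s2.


GL = 9.81 * 217 * sin(68 deg) = 1974 m/s

1974 m/s


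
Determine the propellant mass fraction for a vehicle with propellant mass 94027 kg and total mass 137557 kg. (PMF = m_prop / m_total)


PMF = 94027 / 137557 = 0.684

0.684


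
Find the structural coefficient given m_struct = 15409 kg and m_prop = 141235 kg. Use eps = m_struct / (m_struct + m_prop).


eps = 15409 / (15409 + 141235) = 0.0984

0.0984


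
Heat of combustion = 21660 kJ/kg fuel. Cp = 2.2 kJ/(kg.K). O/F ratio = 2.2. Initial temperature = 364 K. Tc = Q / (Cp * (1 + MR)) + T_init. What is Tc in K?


Tc = 21660 / (2.2 * (1 + 2.2)) + 364 = 3441 K

3441 K


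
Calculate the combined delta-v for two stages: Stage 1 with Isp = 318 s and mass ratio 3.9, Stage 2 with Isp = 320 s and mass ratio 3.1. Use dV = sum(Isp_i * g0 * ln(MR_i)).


dV1 = 318 * 9.81 * ln(3.9) = 4245.7 m/s
dV2 = 320 * 9.81 * ln(3.1) = 3551.7 m/s
Total dV = 4245.7 + 3551.7 = 7797.4 m/s ~ 7797 m/s

7797 m/s


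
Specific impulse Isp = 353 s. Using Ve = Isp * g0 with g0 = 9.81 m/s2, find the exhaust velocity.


Ve = Isp * g0 = 353 * 9.81 = 3462.9 m/s

3462.9 m/s


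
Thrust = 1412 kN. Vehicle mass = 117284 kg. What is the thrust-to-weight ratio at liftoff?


TWR = 1412000 / (117284 * 9.81) = 1.23

1.23


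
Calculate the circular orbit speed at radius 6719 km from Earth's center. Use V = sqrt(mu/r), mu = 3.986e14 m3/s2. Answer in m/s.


V = sqrt(3.986e14 / 6719000) = 7702 m/s

7702 m/s


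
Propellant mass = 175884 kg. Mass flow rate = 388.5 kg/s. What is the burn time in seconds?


tb = 175884 / 388.5 = 452.7 s

452.7 s


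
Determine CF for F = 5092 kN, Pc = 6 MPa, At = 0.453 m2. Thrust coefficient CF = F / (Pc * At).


CF = 5092000 / (6e6 * 0.453) = 1.87

1.87


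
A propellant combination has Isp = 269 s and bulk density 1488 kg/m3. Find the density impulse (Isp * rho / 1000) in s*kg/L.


rho*Isp = 269 * 1488 / 1000 = 400 s*kg/L

400 s*kg/L


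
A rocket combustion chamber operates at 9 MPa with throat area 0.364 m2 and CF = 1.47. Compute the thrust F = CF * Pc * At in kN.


F = 1.47 * 9e6 * 0.364 = 4.8157e+06 N = 4815.7 kN

4815.7 kN


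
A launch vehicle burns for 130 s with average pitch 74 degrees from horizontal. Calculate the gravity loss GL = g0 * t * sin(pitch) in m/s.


GL = 9.81 * 130 * sin(74 deg) = 1226 m/s

1226 m/s


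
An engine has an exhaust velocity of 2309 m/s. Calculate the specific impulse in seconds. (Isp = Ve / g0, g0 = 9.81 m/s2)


Isp = Ve / g0 = 2309 / 9.81 = 235.4 s

235.4 s


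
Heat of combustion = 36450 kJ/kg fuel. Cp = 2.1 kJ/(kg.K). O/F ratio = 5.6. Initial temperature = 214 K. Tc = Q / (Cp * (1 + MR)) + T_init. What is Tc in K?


Tc = 36450 / (2.1 * (1 + 5.6)) + 214 = 2844 K

2844 K


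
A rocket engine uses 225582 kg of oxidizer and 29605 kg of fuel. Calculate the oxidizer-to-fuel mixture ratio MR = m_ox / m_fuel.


MR = 225582 / 29605 = 7.62

7.62


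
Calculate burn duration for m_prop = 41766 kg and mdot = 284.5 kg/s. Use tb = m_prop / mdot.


tb = 41766 / 284.5 = 146.8 s

146.8 s


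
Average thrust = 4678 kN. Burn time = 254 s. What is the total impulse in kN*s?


It = 4678 * 254 = 1188212 kN*s

1188212 kN*s


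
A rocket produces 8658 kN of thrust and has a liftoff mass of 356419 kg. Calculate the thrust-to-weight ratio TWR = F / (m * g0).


TWR = 8658000 / (356419 * 9.81) = 2.48

2.48


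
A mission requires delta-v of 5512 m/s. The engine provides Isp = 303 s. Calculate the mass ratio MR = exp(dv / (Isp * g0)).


Ve = 303 * 9.81 = 2972.43 m/s
MR = exp(5512 / 2972.43) = 6.388

6.388


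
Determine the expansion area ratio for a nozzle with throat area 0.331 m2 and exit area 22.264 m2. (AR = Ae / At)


AR = 22.264 / 0.331 = 67.3

67.3


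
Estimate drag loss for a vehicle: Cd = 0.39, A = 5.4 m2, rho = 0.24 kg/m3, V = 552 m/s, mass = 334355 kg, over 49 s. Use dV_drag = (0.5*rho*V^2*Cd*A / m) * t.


D = 0.5 * 0.24 * 552^2 * 0.39 * 5.4 = 77004.79 N
a = 77004.79 / 334355 = 0.2303 m/s2
dV = 0.2303 * 49 = 11.3 m/s

11.3 m/s


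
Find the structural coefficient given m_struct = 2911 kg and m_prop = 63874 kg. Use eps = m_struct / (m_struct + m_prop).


eps = 2911 / (2911 + 63874) = 0.0436

0.0436


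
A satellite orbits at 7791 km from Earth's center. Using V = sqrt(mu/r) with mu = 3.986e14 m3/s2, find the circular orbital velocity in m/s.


V = sqrt(3.986e14 / 7791000) = 7153 m/s

7153 m/s


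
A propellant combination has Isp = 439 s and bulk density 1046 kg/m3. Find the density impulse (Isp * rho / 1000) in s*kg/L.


rho*Isp = 439 * 1046 / 1000 = 459 s*kg/L

459 s*kg/L


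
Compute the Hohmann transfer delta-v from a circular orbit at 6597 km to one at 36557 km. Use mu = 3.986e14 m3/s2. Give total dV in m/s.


V1 = sqrt(mu/r1) = 7773.12 m/s
dV1 = V1*(sqrt(2*r2/(r1+r2)) - 1) = 2344.66 m/s
V2 = sqrt(mu/r2) = 3302.05 m/s
dV2 = V2*(1 - sqrt(2*r1/(r1+r2))) = 1476.21 m/s
Total dV = 3821 m/s

3821 m/s


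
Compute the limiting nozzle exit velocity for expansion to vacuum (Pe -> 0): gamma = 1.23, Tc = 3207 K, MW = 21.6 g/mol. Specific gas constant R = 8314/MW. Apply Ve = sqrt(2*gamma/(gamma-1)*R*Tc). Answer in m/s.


R = 8314 / 21.6 = 384.91 J/(kg.K)
Ve = sqrt(2 * 1.23 / (1.23 - 1) * 384.91 * 3207) = 3634 m/s

3634 m/s


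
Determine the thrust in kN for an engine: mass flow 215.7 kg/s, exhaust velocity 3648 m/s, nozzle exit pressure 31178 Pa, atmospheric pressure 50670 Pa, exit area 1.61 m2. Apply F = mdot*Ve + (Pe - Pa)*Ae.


F = 215.7 * 3648 + (31178 - 50670) * 1.61 = 755491.0 N = 755.5 kN

755.5 kN


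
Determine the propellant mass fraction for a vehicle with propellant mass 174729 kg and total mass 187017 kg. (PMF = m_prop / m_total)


PMF = 174729 / 187017 = 0.934

0.934


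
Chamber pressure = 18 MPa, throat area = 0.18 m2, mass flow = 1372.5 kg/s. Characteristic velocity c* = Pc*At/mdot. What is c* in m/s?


c* = 18e6 * 0.18 / 1372.5 = 2361 m/s

2361 m/s


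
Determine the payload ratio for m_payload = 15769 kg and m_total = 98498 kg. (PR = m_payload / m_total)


PR = 15769 / 98498 = 0.1601

0.1601


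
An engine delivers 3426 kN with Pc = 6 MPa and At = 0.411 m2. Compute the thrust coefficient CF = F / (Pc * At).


CF = 3426000 / (6e6 * 0.411) = 1.39

1.39


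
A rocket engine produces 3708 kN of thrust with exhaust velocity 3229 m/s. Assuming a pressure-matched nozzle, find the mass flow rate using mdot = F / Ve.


mdot = F / Ve = 3708000 / 3229 = 1148.3 kg/s

1148.3 kg/s


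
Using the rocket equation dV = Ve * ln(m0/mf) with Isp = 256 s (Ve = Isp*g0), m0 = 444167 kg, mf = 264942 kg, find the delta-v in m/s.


Ve = 256 * 9.81 = 2511.36 m/s
dV = 2511.36 * ln(444167/264942) = 1298 m/s

1298 m/s


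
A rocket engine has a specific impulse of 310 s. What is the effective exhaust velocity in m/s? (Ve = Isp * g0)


Ve = Isp * g0 = 310 * 9.81 = 3041.1 m/s

3041.1 m/s


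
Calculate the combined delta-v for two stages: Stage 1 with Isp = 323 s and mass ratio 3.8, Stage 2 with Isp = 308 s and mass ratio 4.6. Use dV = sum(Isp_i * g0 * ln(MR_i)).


dV1 = 323 * 9.81 * ln(3.8) = 4230.1 m/s
dV2 = 308 * 9.81 * ln(4.6) = 4610.9 m/s
Total dV = 4230.1 + 4610.9 = 8841.0 m/s ~ 8841 m/s

8841 m/s


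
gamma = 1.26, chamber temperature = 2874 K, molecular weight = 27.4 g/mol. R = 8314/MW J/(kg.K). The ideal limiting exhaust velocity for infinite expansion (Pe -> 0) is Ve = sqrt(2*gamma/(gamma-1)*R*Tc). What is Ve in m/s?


R = 8314 / 27.4 = 303.43 J/(kg.K)
Ve = sqrt(2 * 1.26 / (1.26 - 1) * 303.43 * 2874) = 2907 m/s

2907 m/s


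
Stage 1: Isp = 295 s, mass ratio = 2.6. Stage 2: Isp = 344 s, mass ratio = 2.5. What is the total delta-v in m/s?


dV1 = 295 * 9.81 * ln(2.6) = 2765.2 m/s
dV2 = 344 * 9.81 * ln(2.5) = 3092.2 m/s
Total dV = 2765.2 + 3092.2 = 5857.4 m/s ~ 5857 m/s

5857 m/s


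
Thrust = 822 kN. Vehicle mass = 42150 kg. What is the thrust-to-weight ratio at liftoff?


TWR = 822000 / (42150 * 9.81) = 1.99

1.99


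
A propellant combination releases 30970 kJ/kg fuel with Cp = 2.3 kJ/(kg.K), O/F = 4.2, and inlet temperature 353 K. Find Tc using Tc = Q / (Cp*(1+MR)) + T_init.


Tc = 30970 / (2.3 * (1 + 4.2)) + 353 = 2942 K

2942 K


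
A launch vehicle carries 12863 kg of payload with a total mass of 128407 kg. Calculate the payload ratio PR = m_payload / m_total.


PR = 12863 / 128407 = 0.1002

0.1002


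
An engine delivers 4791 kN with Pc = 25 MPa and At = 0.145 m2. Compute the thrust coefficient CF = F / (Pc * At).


CF = 4791000 / (25e6 * 0.145) = 1.32

1.32


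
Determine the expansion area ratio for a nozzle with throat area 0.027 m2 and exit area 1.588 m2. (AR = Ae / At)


AR = 1.588 / 0.027 = 58.8

58.8


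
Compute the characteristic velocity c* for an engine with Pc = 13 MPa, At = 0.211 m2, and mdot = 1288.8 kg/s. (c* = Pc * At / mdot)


c* = 13e6 * 0.211 / 1288.8 = 2128 m/s

2128 m/s


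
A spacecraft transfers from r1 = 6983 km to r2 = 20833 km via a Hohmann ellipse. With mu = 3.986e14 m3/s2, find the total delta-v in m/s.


V1 = sqrt(mu/r1) = 7555.23 m/s
dV1 = V1*(sqrt(2*r2/(r1+r2)) - 1) = 1691.57 m/s
V2 = sqrt(mu/r2) = 4374.14 m/s
dV2 = V2*(1 - sqrt(2*r1/(r1+r2))) = 1274.71 m/s
Total dV = 2966 m/s

2966 m/s


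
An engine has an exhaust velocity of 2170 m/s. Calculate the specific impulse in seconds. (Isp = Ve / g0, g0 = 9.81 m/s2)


Isp = Ve / g0 = 2170 / 9.81 = 221.2 s

221.2 s


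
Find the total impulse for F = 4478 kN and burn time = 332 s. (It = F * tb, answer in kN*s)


It = 4478 * 332 = 1486696 kN*s

1486696 kN*s


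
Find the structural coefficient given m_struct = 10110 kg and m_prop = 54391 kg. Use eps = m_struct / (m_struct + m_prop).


eps = 10110 / (10110 + 54391) = 0.1567

0.1567


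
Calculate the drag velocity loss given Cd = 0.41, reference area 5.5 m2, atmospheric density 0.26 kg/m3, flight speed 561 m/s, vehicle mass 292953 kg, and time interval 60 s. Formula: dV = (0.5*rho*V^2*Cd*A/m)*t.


D = 0.5 * 0.26 * 561^2 * 0.41 * 5.5 = 92260.46 N
a = 92260.46 / 292953 = 0.3149 m/s2
dV = 0.3149 * 60 = 18.9 m/s

18.9 m/s


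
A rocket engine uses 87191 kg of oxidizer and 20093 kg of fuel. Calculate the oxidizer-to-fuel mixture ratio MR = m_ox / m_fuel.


MR = 87191 / 20093 = 4.34

4.34


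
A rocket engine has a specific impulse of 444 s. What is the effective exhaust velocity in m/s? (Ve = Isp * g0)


Ve = Isp * g0 = 444 * 9.81 = 4355.6 m/s

4355.6 m/s


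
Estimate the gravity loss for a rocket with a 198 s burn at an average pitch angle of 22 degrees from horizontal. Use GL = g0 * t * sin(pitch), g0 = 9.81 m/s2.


GL = 9.81 * 198 * sin(22 deg) = 728 m/s

728 m/s


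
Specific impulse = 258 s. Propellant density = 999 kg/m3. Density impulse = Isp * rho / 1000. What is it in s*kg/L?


rho*Isp = 258 * 999 / 1000 = 258 s*kg/L

258 s*kg/L


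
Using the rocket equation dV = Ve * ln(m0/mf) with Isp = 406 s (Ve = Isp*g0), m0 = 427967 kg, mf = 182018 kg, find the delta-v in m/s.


Ve = 406 * 9.81 = 3982.86 m/s
dV = 3982.86 * ln(427967/182018) = 3405 m/s

3405 m/s


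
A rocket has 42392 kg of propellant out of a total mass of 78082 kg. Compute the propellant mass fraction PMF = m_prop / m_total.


PMF = 42392 / 78082 = 0.543

0.543


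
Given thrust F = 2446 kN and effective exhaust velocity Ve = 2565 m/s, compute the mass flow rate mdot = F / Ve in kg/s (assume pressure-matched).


mdot = F / Ve = 2446000 / 2565 = 953.6 kg/s

953.6 kg/s


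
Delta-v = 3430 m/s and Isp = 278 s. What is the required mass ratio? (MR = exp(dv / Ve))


Ve = 278 * 9.81 = 2727.18 m/s
MR = exp(3430 / 2727.18) = 3.517

3.517


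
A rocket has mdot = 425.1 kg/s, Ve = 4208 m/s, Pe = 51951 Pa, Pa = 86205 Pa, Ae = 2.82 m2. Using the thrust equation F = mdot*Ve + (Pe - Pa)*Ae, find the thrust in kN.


F = 425.1 * 4208 + (51951 - 86205) * 2.82 = 1.6922e+06 N = 1692.2 kN

1692.2 kN


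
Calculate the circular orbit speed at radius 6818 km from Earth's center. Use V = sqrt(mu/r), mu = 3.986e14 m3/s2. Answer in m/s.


V = sqrt(3.986e14 / 6818000) = 7646 m/s

7646 m/s


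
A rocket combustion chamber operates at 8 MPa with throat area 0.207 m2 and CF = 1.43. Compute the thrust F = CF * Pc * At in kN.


F = 1.43 * 8e6 * 0.207 = 2.3681e+06 N = 2368.1 kN

2368.1 kN


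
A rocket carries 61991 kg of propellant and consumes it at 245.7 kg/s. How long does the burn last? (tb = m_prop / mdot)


tb = 61991 / 245.7 = 252.3 s

252.3 s


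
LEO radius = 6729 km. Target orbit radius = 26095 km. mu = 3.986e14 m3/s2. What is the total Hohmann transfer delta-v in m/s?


V1 = sqrt(mu/r1) = 7696.5 m/s
dV1 = V1*(sqrt(2*r2/(r1+r2)) - 1) = 2008.4 m/s
V2 = sqrt(mu/r2) = 3908.32 m/s
dV2 = V2*(1 - sqrt(2*r1/(r1+r2))) = 1405.76 m/s
Total dV = 3414 m/s

3414 m/s


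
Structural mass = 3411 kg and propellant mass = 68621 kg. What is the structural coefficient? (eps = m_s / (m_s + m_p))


eps = 3411 / (3411 + 68621) = 0.0474

0.0474


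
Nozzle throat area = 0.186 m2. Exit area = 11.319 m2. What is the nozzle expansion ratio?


AR = 11.319 / 0.186 = 60.9

60.9


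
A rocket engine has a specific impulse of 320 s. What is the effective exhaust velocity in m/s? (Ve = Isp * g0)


Ve = Isp * g0 = 320 * 9.81 = 3139.2 m/s

3139.2 m/s


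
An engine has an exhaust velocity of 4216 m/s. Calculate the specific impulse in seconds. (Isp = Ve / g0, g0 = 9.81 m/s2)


Isp = Ve / g0 = 4216 / 9.81 = 429.8 s

429.8 s


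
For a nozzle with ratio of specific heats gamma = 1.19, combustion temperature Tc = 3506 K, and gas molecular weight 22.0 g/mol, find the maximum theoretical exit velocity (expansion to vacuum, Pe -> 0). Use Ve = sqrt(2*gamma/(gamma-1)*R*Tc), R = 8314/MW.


R = 8314 / 22.0 = 377.91 J/(kg.K)
Ve = sqrt(2 * 1.19 / (1.19 - 1) * 377.91 * 3506) = 4074 m/s

4074 m/s


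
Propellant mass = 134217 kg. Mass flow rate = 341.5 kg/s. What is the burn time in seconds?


tb = 134217 / 341.5 = 393.0 s

393.0 s


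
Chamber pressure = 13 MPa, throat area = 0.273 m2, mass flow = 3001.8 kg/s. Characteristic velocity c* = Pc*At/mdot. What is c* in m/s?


c* = 13e6 * 0.273 / 3001.8 = 1182 m/s

1182 m/s


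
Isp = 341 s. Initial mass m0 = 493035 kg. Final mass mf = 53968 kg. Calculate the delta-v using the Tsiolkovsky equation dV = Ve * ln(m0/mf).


Ve = 341 * 9.81 = 3345.21 m/s
dV = 3345.21 * ln(493035/53968) = 7400 m/s

7400 m/s


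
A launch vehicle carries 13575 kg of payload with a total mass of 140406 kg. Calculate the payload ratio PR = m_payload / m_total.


PR = 13575 / 140406 = 0.0967

0.0967


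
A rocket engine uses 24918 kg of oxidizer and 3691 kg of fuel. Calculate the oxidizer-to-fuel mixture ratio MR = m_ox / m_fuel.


MR = 24918 / 3691 = 6.75

6.75


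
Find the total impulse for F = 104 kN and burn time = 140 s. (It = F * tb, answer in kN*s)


It = 104 * 140 = 14560 kN*s

14560 kN*s


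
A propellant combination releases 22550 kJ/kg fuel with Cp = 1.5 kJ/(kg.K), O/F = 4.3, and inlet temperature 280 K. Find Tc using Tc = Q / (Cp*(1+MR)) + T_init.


Tc = 22550 / (1.5 * (1 + 4.3)) + 280 = 3116 K

3116 K


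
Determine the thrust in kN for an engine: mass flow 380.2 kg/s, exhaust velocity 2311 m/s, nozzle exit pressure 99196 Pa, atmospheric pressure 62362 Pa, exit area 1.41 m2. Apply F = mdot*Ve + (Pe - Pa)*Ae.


F = 380.2 * 2311 + (99196 - 62362) * 1.41 = 930578.0 N = 930.6 kN

930.6 kN


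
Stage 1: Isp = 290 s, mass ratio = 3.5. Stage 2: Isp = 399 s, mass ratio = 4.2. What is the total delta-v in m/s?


dV1 = 290 * 9.81 * ln(3.5) = 3564.0 m/s
dV2 = 399 * 9.81 * ln(4.2) = 5617.2 m/s
Total dV = 3564.0 + 5617.2 = 9181.2 m/s ~ 9181 m/s

9181 m/s


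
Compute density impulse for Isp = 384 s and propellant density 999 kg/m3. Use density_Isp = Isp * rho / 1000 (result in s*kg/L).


rho*Isp = 384 * 999 / 1000 = 384 s*kg/L

384 s*kg/L


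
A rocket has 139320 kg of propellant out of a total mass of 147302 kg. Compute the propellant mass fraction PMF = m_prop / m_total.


PMF = 139320 / 147302 = 0.946

0.946


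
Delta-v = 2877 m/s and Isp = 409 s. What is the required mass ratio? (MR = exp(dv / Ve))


Ve = 409 * 9.81 = 4012.29 m/s
MR = exp(2877 / 4012.29) = 2.048

2.048
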